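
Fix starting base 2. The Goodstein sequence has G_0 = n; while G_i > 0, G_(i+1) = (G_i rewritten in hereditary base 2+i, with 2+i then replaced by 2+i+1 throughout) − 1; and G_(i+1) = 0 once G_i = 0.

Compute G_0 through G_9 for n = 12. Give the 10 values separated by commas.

12, 107, 1065, 15685, 280019, 5764910, 134217867, 3486784574, 100000000211, 3138428376974

step 0: 12 = 2^(2 + 1) + 2^2; sub 3 for 2: 3^(3 + 1) + 3^3; = 108; G_1 = 108−1 = 107
step 1: 107 = 3^(3 + 1) + 2·3^2 + 2·3 + 2; sub 4 for 3: 4^(4 + 1) + 2·4^2 + 2·4 + 2; = 1066; G_2 = 1066−1 = 1065
step 2: 1065 = 4^(4 + 1) + 2·4^2 + 2·4 + 1; sub 5 for 4: 5^(5 + 1) + 2·5^2 + 2·5 + 1; = 15686; G_3 = 15686−1 = 15685
step 3: 15685 = 5^(5 + 1) + 2·5^2 + 2·5; sub 6 for 5: 6^(6 + 1) + 2·6^2 + 2·6; = 280020; G_4 = 280020−1 = 280019
step 4: 280019 = 6^(6 + 1) + 2·6^2 + 6 + 5; sub 7 for 6: 7^(7 + 1) + 2·7^2 + 7 + 5; = 5764911; G_5 = 5764911−1 = 5764910
step 5: 5764910 = 7^(7 + 1) + 2·7^2 + 7 + 4; sub 8 for 7: 8^(8 + 1) + 2·8^2 + 8 + 4; = 134217868; G_6 = 134217868−1 = 134217867
step 6: 134217867 = 8^(8 + 1) + 2·8^2 + 8 + 3; sub 9 for 8: 9^(9 + 1) + 2·9^2 + 9 + 3; = 3486784575; G_7 = 3486784575−1 = 3486784574
step 7: 3486784574 = 9^(9 + 1) + 2·9^2 + 9 + 2; sub 10 for 9: 10^(10 + 1) + 2·10^2 + 10 + 2; = 100000000212; G_8 = 100000000212−1 = 100000000211
step 8: 100000000211 = 10^(10 + 1) + 2·10^2 + 10 + 1; sub 11 for 10: 11^(11 + 1) + 2·11^2 + 11 + 1; = 3138428376975; G_9 = 3138428376975−1 = 3138428376974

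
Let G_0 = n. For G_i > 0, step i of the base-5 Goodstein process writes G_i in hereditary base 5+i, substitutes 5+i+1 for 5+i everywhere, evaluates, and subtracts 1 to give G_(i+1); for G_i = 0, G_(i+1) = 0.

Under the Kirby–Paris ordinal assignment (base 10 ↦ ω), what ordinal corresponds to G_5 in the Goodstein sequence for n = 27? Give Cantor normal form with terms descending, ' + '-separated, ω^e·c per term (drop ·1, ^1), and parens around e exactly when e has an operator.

(0) 27|_5 = 5^2 + 2 ↦ 6^2 + 2|_6 = 38 ⇒ 37
(1) 37|_6 = 6^2 + 1 ↦ 7^2 + 1|_7 = 50 ⇒ 49
(2) 49|_7 = 7^2 ↦ 8^2|_8 = 64 ⇒ 63
(3) 63|_8 = 7·8 + 7 ↦ 7·9 + 7|_9 = 70 ⇒ 69
(4) 69|_9 = 7·9 + 6 ↦ 7·10 + 6|_10 = 76 ⇒ 75
(5) 75|_10 = 7·10 + 5 ↦ 7·11 + 5|_11 = 82 ⇒ 81

ω·7 + 5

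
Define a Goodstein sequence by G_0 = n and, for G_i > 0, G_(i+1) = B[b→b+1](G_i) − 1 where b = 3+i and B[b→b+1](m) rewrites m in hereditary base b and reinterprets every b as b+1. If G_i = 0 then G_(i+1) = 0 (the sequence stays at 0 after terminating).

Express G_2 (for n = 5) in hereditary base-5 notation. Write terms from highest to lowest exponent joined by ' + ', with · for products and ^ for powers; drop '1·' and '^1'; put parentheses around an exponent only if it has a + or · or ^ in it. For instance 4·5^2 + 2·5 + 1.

5

(0) 5|_3 = 3 + 2 ↦ 4 + 2|_4 = 6 ⇒ 5
(1) 5|_4 = 4 + 1 ↦ 5 + 1|_5 = 6 ⇒ 5
(2) 5|_5 = 5 ↦ 6|_6 = 6 ⇒ 5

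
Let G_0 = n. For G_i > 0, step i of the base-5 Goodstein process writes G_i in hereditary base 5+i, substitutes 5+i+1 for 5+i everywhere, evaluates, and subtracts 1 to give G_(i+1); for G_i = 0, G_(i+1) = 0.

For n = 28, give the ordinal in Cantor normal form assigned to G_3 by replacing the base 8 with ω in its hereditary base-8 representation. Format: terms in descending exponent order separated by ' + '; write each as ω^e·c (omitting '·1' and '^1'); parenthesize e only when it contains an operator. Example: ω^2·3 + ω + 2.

(0) 28|_5 = 5^2 + 3 ↦ 6^2 + 3|_6 = 39 ⇒ 38
(1) 38|_6 = 6^2 + 2 ↦ 7^2 + 2|_7 = 51 ⇒ 50
(2) 50|_7 = 7^2 + 1 ↦ 8^2 + 1|_8 = 65 ⇒ 64

ω^2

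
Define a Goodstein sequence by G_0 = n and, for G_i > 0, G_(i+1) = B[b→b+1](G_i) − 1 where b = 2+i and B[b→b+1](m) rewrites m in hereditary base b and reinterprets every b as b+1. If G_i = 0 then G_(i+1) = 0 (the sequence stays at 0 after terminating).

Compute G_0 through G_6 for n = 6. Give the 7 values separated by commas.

G_0=6  [base 2] 2^2 + 2  →[2↦3]→  3^3 + 3 = 30  −1 ⇒ G_1=29
G_1=29  [base 3] 3^3 + 2  →[3↦4]→  4^4 + 2 = 258  −1 ⇒ G_2=257
G_2=257  [base 4] 4^4 + 1  →[4↦5]→  5^5 + 1 = 3126  −1 ⇒ G_3=3125
G_3=3125  [base 5] 5^5  →[5↦6]→  6^6 = 46656  −1 ⇒ G_4=46655
G_4=46655  [base 6] 5·6^5 + 5·6^4 + 5·6^3 + 5·6^2 + 5·6 + 5  →[6↦7]→  5·7^5 + 5·7^4 + 5·7^3 + 5·7^2 + 5·7 + 5 = 98040  −1 ⇒ G_5=98039
G_5=98039  [base 7] 5·7^5 + 5·7^4 + 5·7^3 + 5·7^2 + 5·7 + 4  →[7↦8]→  5·8^5 + 5·8^4 + 5·8^3 + 5·8^2 + 5·8 + 4 = 187244  −1 ⇒ G_6=187243

6, 29, 257, 3125, 46655, 98039, 187243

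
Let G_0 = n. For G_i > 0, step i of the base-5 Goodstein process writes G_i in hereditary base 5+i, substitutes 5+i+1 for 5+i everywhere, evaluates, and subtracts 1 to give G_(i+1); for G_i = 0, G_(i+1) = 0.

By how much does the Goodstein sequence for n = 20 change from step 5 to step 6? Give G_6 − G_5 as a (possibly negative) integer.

base 5: 20 = 4·5; at 6: 4·6 = 24; next = 23
base 6: 23 = 3·6 + 5; at 7: 3·7 + 5 = 26; next = 25
base 7: 25 = 3·7 + 4; at 8: 3·8 + 4 = 28; next = 27
base 8: 27 = 3·8 + 3; at 9: 3·9 + 3 = 30; next = 29
base 9: 29 = 3·9 + 2; at 10: 3·10 + 2 = 32; next = 31
base 10: 31 = 3·10 + 1; at 11: 3·11 + 1 = 34; next = 33

2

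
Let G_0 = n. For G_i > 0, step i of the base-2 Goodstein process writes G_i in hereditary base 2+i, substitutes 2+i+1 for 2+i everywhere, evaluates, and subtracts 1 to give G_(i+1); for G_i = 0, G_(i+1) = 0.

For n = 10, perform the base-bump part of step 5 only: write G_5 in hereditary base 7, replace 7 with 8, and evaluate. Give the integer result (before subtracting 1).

84073324

(0) 10|_2 = 2^(2 + 1) + 2 ↦ 3^(3 + 1) + 3|_3 = 84 ⇒ 83
(1) 83|_3 = 3^(3 + 1) + 2 ↦ 4^(4 + 1) + 2|_4 = 1026 ⇒ 1025
(2) 1025|_4 = 4^(4 + 1) + 1 ↦ 5^(5 + 1) + 1|_5 = 15626 ⇒ 15625
(3) 15625|_5 = 5^(5 + 1) ↦ 6^(6 + 1)|_6 = 279936 ⇒ 279935
(4) 279935|_6 = 5·6^6 + 5·6^5 + 5·6^4 + 5·6^3 + 5·6^2 + 5·6 + 5 ↦ 5·7^7 + 5·7^5 + 5·7^4 + 5·7^3 + 5·7^2 + 5·7 + 5|_7 = 4215755 ⇒ 4215754
(5) 4215754|_7 = 5·7^7 + 5·7^5 + 5·7^4 + 5·7^3 + 5·7^2 + 5·7 + 4 ↦ 5·8^8 + 5·8^5 + 5·8^4 + 5·8^3 + 5·8^2 + 5·8 + 4|_8 = 84073324 ⇒ 84073323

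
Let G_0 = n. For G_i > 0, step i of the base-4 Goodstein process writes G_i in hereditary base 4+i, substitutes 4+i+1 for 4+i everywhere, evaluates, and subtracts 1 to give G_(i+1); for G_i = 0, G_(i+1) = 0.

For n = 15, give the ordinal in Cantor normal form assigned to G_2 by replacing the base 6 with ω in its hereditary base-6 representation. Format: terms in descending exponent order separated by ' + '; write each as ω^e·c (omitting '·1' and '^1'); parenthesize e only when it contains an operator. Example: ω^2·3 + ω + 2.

ω·3 + 1

base 4: 15 = 3·4 + 3; at 5: 3·5 + 3 = 18; next = 17
base 5: 17 = 3·5 + 2; at 6: 3·6 + 2 = 20; next = 19
base 6: 19 = 3·6 + 1; at 7: 3·7 + 1 = 22; next = 21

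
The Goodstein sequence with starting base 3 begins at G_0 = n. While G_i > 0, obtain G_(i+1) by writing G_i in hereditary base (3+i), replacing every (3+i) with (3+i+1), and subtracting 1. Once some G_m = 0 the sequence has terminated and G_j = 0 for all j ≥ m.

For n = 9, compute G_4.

21

[0] 9 ≡ 3^2 (base 3). Lift 4: 16. −1: 15.
[1] 15 ≡ 3·4 + 3 (base 4). Lift 5: 18. −1: 17.
[2] 17 ≡ 3·5 + 2 (base 5). Lift 6: 20. −1: 19.
[3] 19 ≡ 3·6 + 1 (base 6). Lift 7: 22. −1: 21.
[4] 21 ≡ 3·7 (base 7). Lift 8: 24. −1: 23.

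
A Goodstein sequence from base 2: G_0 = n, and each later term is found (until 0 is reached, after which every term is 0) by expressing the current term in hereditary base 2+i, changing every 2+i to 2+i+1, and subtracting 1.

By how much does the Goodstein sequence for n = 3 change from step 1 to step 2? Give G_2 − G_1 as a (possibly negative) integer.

0

(0) 3|_2 = 2 + 1 ↦ 3 + 1|_3 = 4 ⇒ 3
(1) 3|_3 = 3 ↦ 4|_4 = 4 ⇒ 3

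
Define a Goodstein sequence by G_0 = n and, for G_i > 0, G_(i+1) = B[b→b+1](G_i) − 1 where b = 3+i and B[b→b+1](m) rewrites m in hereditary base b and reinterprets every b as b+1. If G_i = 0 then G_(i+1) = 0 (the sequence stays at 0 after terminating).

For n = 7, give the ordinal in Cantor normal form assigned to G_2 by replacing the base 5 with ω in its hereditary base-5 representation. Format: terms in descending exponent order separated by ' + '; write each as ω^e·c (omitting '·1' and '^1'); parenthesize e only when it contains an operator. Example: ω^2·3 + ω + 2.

ω + 4

i=0: 7 = 2·3 + 1 (b=3); 3→4: 2·4 + 1 = 9; 9−1 = 8
i=1: 8 = 2·4 (b=4); 4→5: 2·5 = 10; 10−1 = 9
i=2: 9 = 5 + 4 (b=5); 5→6: 6 + 4 = 10; 10−1 = 9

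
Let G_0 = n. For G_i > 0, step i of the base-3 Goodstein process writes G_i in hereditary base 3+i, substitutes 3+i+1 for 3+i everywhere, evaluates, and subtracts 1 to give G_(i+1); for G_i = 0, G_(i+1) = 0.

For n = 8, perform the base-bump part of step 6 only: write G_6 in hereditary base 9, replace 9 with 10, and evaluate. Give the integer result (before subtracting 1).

G_0 = 8. HB_3(8) = 2·3 + 2. Bump = 10. G_1 = 9.
G_1 = 9. HB_4(9) = 2·4 + 1. Bump = 11. G_2 = 10.
G_2 = 10. HB_5(10) = 2·5. Bump = 12. G_3 = 11.
G_3 = 11. HB_6(11) = 6 + 5. Bump = 12. G_4 = 11.
G_4 = 11. HB_7(11) = 7 + 4. Bump = 12. G_5 = 11.
G_5 = 11. HB_8(11) = 8 + 3. Bump = 12. G_6 = 11.
G_6 = 11. HB_9(11) = 9 + 2. Bump = 12. G_7 = 11.

12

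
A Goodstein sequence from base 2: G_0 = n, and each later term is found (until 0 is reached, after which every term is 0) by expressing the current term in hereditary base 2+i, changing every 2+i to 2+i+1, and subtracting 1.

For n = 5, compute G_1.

i=0: 5 = 2^2 + 1 (b=2); 2→3: 3^3 + 1 = 28; 28−1 = 27
i=1: 27 = 3^3 (b=3); 3→4: 4^4 = 256; 256−1 = 255

27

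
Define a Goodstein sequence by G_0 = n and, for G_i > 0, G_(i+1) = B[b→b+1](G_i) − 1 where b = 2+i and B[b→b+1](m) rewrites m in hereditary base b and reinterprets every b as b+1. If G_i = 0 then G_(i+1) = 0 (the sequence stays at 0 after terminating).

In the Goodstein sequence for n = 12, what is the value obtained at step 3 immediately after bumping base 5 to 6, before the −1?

G_0=12  [base 2] 2^(2 + 1) + 2^2  →[2↦3]→  3^(3 + 1) + 3^3 = 108  −1 ⇒ G_1=107
G_1=107  [base 3] 3^(3 + 1) + 2·3^2 + 2·3 + 2  →[3↦4]→  4^(4 + 1) + 2·4^2 + 2·4 + 2 = 1066  −1 ⇒ G_2=1065
G_2=1065  [base 4] 4^(4 + 1) + 2·4^2 + 2·4 + 1  →[4↦5]→  5^(5 + 1) + 2·5^2 + 2·5 + 1 = 15686  −1 ⇒ G_3=15685

280020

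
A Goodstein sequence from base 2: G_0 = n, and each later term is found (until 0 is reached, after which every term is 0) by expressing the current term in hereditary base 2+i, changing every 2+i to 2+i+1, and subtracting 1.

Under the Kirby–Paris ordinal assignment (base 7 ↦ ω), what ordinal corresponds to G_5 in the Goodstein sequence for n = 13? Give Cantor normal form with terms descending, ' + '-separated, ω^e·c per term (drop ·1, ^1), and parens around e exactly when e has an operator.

step 0: 13 = 2^(2 + 1) + 2^2 + 1; sub 3 for 2: 3^(3 + 1) + 3^3 + 1; = 109; G_1 = 109−1 = 108
step 1: 108 = 3^(3 + 1) + 3^3; sub 4 for 3: 4^(4 + 1) + 4^4; = 1280; G_2 = 1280−1 = 1279
step 2: 1279 = 4^(4 + 1) + 3·4^3 + 3·4^2 + 3·4 + 3; sub 5 for 4: 5^(5 + 1) + 3·5^3 + 3·5^2 + 3·5 + 3; = 16093; G_3 = 16093−1 = 16092
step 3: 16092 = 5^(5 + 1) + 3·5^3 + 3·5^2 + 3·5 + 2; sub 6 for 5: 6^(6 + 1) + 3·6^3 + 3·6^2 + 3·6 + 2; = 280712; G_4 = 280712−1 = 280711
step 4: 280711 = 6^(6 + 1) + 3·6^3 + 3·6^2 + 3·6 + 1; sub 7 for 6: 7^(7 + 1) + 3·7^3 + 3·7^2 + 3·7 + 1; = 5765999; G_5 = 5765999−1 = 5765998

ω^(ω + 1) + ω^3·3 + ω^2·3 + ω·3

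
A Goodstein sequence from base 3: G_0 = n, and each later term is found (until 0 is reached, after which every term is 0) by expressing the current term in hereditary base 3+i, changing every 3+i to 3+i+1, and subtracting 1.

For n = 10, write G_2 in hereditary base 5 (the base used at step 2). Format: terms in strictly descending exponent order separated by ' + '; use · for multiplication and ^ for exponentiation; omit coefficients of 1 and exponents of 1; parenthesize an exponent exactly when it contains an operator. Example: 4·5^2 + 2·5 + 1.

4·5 + 4

base 3: 10 = 3^2 + 1; at 4: 4^2 + 1 = 17; next = 16
base 4: 16 = 4^2; at 5: 5^2 = 25; next = 24
base 5: 24 = 4·5 + 4; at 6: 4·6 + 4 = 28; next = 27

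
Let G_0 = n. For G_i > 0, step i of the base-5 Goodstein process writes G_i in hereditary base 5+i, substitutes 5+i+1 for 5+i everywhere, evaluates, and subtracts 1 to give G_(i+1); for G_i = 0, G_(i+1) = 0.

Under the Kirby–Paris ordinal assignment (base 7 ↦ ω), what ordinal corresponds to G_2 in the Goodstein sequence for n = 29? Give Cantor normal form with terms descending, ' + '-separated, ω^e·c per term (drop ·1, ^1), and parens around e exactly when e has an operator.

ω^2 + 2

G_0 = 29. HB_5(29) = 5^2 + 4. Bump = 40. G_1 = 39.
G_1 = 39. HB_6(39) = 6^2 + 3. Bump = 52. G_2 = 51.
G_2 = 51. HB_7(51) = 7^2 + 2. Bump = 66. G_3 = 65.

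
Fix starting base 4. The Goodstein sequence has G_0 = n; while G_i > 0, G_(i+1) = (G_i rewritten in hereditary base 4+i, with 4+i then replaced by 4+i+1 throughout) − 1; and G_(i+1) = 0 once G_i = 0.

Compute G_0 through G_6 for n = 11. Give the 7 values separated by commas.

11 —HB4→ 2·4 + 3 —bump→ 2·5 + 3 = 13 —(−1)→ 12
12 —HB5→ 2·5 + 2 —bump→ 2·6 + 2 = 14 —(−1)→ 13
13 —HB6→ 2·6 + 1 —bump→ 2·7 + 1 = 15 —(−1)→ 14
14 —HB7→ 2·7 —bump→ 2·8 = 16 —(−1)→ 15
15 —HB8→ 8 + 7 —bump→ 9 + 7 = 16 —(−1)→ 15
15 —HB9→ 9 + 6 —bump→ 10 + 6 = 16 —(−1)→ 15

11, 12, 13, 14, 15, 15, 15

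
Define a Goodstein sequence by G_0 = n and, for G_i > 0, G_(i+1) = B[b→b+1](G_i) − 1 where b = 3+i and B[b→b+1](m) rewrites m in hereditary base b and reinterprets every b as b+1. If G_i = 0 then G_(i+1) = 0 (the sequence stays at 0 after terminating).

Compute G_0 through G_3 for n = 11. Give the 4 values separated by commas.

11, 17, 25, 35

G_0=11  [base 3] 3^2 + 2  →[3↦4]→  4^2 + 2 = 18  −1 ⇒ G_1=17
G_1=17  [base 4] 4^2 + 1  →[4↦5]→  5^2 + 1 = 26  −1 ⇒ G_2=25
G_2=25  [base 5] 5^2  →[5↦6]→  6^2 = 36  −1 ⇒ G_3=35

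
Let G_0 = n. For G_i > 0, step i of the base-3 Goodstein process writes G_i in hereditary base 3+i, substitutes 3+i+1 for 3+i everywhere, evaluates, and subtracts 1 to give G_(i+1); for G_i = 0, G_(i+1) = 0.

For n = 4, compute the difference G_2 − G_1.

[0] 4 ≡ 3 + 1 (base 3). Lift 4: 5. −1: 4.
[1] 4 ≡ 4 (base 4). Lift 5: 5. −1: 4.

0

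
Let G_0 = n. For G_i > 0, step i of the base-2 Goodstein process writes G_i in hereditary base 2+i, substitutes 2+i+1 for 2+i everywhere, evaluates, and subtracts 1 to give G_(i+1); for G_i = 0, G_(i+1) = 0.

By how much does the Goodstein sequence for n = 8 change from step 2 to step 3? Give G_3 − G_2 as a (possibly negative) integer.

5757

8 —HB2→ 2^(2 + 1) —bump→ 3^(3 + 1) = 81 —(−1)→ 80
80 —HB3→ 2·3^3 + 2·3^2 + 2·3 + 2 —bump→ 2·4^4 + 2·4^2 + 2·4 + 2 = 554 —(−1)→ 553
553 —HB4→ 2·4^4 + 2·4^2 + 2·4 + 1 —bump→ 2·5^5 + 2·5^2 + 2·5 + 1 = 6311 —(−1)→ 6310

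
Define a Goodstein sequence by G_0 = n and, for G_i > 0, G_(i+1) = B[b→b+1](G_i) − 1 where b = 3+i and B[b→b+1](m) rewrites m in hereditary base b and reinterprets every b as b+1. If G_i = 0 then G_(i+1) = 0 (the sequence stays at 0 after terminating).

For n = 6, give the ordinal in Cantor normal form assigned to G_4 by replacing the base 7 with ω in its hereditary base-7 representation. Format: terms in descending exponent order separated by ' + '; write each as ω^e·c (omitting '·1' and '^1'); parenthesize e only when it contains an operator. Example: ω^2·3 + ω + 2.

ω

G_0 = 6. HB_3(6) = 2·3. Bump = 8. G_1 = 7.
G_1 = 7. HB_4(7) = 4 + 3. Bump = 8. G_2 = 7.
G_2 = 7. HB_5(7) = 5 + 2. Bump = 8. G_3 = 7.
G_3 = 7. HB_6(7) = 6 + 1. Bump = 8. G_4 = 7.
G_4 = 7. HB_7(7) = 7. Bump = 8. G_5 = 7.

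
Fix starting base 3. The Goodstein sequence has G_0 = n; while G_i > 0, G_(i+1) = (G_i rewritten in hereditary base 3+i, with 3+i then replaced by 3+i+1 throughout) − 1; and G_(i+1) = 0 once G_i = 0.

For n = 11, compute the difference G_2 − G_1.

(0) 11|_3 = 3^2 + 2 ↦ 4^2 + 2|_4 = 18 ⇒ 17
(1) 17|_4 = 4^2 + 1 ↦ 5^2 + 1|_5 = 26 ⇒ 25

8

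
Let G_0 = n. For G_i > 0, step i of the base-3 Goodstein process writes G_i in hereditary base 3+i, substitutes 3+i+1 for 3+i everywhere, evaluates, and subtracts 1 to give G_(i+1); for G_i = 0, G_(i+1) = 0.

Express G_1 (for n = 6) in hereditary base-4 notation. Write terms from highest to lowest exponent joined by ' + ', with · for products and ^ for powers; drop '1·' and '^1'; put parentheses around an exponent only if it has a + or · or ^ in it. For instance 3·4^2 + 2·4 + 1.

4 + 3

i=0: 6 = 2·3 (b=3); 3→4: 2·4 = 8; 8−1 = 7
i=1: 7 = 4 + 3 (b=4); 4→5: 5 + 3 = 8; 8−1 = 7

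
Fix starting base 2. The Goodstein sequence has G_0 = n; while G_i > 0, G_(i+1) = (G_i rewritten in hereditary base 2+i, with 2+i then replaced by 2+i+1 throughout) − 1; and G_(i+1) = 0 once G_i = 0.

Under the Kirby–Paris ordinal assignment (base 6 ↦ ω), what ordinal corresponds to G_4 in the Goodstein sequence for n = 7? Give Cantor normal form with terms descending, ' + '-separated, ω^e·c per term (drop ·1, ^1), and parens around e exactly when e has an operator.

7 —HB2→ 2^2 + 2 + 1 —bump→ 3^3 + 3 + 1 = 31 —(−1)→ 30
30 —HB3→ 3^3 + 3 —bump→ 4^4 + 4 = 260 —(−1)→ 259
259 —HB4→ 4^4 + 3 —bump→ 5^5 + 3 = 3128 —(−1)→ 3127
3127 —HB5→ 5^5 + 2 —bump→ 6^6 + 2 = 46658 —(−1)→ 46657
46657 —HB6→ 6^6 + 1 —bump→ 7^7 + 1 = 823544 —(−1)→ 823543

ω^ω + 1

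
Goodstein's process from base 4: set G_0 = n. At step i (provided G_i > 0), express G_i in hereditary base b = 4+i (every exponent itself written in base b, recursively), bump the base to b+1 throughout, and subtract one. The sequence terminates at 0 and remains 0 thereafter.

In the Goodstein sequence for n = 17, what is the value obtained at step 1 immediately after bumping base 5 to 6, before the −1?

17 —HB4→ 4^2 + 1 —bump→ 5^2 + 1 = 26 —(−1)→ 25
25 —HB5→ 5^2 —bump→ 6^2 = 36 —(−1)→ 35

36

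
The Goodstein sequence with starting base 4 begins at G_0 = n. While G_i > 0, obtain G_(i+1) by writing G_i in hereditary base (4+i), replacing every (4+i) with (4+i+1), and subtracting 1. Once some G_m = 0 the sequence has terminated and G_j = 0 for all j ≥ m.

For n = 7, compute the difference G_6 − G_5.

-1

G_0=7  [base 4] 4 + 3  →[4↦5]→  5 + 3 = 8  −1 ⇒ G_1=7
G_1=7  [base 5] 5 + 2  →[5↦6]→  6 + 2 = 8  −1 ⇒ G_2=7
G_2=7  [base 6] 6 + 1  →[6↦7]→  7 + 1 = 8  −1 ⇒ G_3=7
G_3=7  [base 7] 7  →[7↦8]→  8 = 8  −1 ⇒ G_4=7
G_4=7  [base 8] 7  →[8↦9]→  7 = 7  −1 ⇒ G_5=6
G_5=6  [base 9] 6  →[9↦10]→  6 = 6  −1 ⇒ G_6=5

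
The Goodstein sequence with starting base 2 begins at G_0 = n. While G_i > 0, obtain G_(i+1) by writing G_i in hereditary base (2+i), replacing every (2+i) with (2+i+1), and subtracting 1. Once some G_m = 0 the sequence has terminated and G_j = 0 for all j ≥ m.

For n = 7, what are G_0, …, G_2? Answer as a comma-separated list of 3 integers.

[0] 7 ≡ 2^2 + 2 + 1 (base 2). Lift 3: 31. −1: 30.
[1] 30 ≡ 3^3 + 3 (base 3). Lift 4: 260. −1: 259.

7, 30, 259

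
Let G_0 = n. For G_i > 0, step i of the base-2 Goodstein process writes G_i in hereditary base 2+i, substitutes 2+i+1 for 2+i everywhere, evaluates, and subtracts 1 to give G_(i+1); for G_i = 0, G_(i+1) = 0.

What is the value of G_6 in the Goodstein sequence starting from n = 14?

14 —HB2→ 2^(2 + 1) + 2^2 + 2 —bump→ 3^(3 + 1) + 3^3 + 3 = 111 —(−1)→ 110
110 —HB3→ 3^(3 + 1) + 3^3 + 2 —bump→ 4^(4 + 1) + 4^4 + 2 = 1282 —(−1)→ 1281
1281 —HB4→ 4^(4 + 1) + 4^4 + 1 —bump→ 5^(5 + 1) + 5^5 + 1 = 18751 —(−1)→ 18750
18750 —HB5→ 5^(5 + 1) + 5^5 —bump→ 6^(6 + 1) + 6^6 = 326592 —(−1)→ 326591
326591 —HB6→ 6^(6 + 1) + 5·6^5 + 5·6^4 + 5·6^3 + 5·6^2 + 5·6 + 5 —bump→ 7^(7 + 1) + 5·7^5 + 5·7^4 + 5·7^3 + 5·7^2 + 5·7 + 5 = 5862841 —(−1)→ 5862840
5862840 —HB7→ 7^(7 + 1) + 5·7^5 + 5·7^4 + 5·7^3 + 5·7^2 + 5·7 + 4 —bump→ 8^(8 + 1) + 5·8^5 + 5·8^4 + 5·8^3 + 5·8^2 + 5·8 + 4 = 134404972 —(−1)→ 134404971
134404971 —HB8→ 8^(8 + 1) + 5·8^5 + 5·8^4 + 5·8^3 + 5·8^2 + 5·8 + 3 —bump→ 9^(9 + 1) + 5·9^5 + 5·9^4 + 5·9^3 + 5·9^2 + 5·9 + 3 = 3487116549 —(−1)→ 3487116548

134404971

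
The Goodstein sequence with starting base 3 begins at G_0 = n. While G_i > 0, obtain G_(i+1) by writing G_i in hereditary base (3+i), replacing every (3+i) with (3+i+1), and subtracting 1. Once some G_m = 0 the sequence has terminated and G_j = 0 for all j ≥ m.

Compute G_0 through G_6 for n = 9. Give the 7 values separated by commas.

9, 15, 17, 19, 21, 23, 24

step 0: 9 = 3^2; sub 4 for 3: 4^2; = 16; G_1 = 16−1 = 15
step 1: 15 = 3·4 + 3; sub 5 for 4: 3·5 + 3; = 18; G_2 = 18−1 = 17
step 2: 17 = 3·5 + 2; sub 6 for 5: 3·6 + 2; = 20; G_3 = 20−1 = 19
step 3: 19 = 3·6 + 1; sub 7 for 6: 3·7 + 1; = 22; G_4 = 22−1 = 21
step 4: 21 = 3·7; sub 8 for 7: 3·8; = 24; G_5 = 24−1 = 23
step 5: 23 = 2·8 + 7; sub 9 for 8: 2·9 + 7; = 25; G_6 = 25−1 = 24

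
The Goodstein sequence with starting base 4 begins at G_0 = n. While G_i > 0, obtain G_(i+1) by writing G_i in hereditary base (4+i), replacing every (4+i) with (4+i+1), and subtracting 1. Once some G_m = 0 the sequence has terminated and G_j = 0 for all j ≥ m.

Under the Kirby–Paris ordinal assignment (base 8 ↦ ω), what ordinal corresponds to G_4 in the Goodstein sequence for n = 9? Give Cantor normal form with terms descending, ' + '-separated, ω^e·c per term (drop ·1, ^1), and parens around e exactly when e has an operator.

G_0=9  [base 4] 2·4 + 1  →[4↦5]→  2·5 + 1 = 11  −1 ⇒ G_1=10
G_1=10  [base 5] 2·5  →[5↦6]→  2·6 = 12  −1 ⇒ G_2=11
G_2=11  [base 6] 6 + 5  →[6↦7]→  7 + 5 = 12  −1 ⇒ G_3=11
G_3=11  [base 7] 7 + 4  →[7↦8]→  8 + 4 = 12  −1 ⇒ G_4=11
G_4=11  [base 8] 8 + 3  →[8↦9]→  9 + 3 = 12  −1 ⇒ G_5=11

ω + 3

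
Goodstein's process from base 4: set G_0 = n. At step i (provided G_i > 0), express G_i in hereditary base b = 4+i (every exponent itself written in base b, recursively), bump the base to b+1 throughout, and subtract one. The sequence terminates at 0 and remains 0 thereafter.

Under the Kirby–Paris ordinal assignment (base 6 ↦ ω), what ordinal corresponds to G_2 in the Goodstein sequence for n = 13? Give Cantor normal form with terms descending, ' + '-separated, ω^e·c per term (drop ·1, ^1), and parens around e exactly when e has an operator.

ω·2 + 5

13 —HB4→ 3·4 + 1 —bump→ 3·5 + 1 = 16 —(−1)→ 15
15 —HB5→ 3·5 —bump→ 3·6 = 18 —(−1)→ 17
17 —HB6→ 2·6 + 5 —bump→ 2·7 + 5 = 19 —(−1)→ 18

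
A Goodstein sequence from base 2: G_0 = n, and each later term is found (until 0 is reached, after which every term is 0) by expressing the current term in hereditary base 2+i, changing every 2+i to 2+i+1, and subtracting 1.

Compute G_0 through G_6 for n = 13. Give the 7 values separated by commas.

13, 108, 1279, 16092, 280711, 5765998, 134219479

i=0: 13 = 2^(2 + 1) + 2^2 + 1 (b=2); 2→3: 3^(3 + 1) + 3^3 + 1 = 109; 109−1 = 108
i=1: 108 = 3^(3 + 1) + 3^3 (b=3); 3→4: 4^(4 + 1) + 4^4 = 1280; 1280−1 = 1279
i=2: 1279 = 4^(4 + 1) + 3·4^3 + 3·4^2 + 3·4 + 3 (b=4); 4→5: 5^(5 + 1) + 3·5^3 + 3·5^2 + 3·5 + 3 = 16093; 16093−1 = 16092
i=3: 16092 = 5^(5 + 1) + 3·5^3 + 3·5^2 + 3·5 + 2 (b=5); 5→6: 6^(6 + 1) + 3·6^3 + 3·6^2 + 3·6 + 2 = 280712; 280712−1 = 280711
i=4: 280711 = 6^(6 + 1) + 3·6^3 + 3·6^2 + 3·6 + 1 (b=6); 6→7: 7^(7 + 1) + 3·7^3 + 3·7^2 + 3·7 + 1 = 5765999; 5765999−1 = 5765998
i=5: 5765998 = 7^(7 + 1) + 3·7^3 + 3·7^2 + 3·7 (b=7); 7→8: 8^(8 + 1) + 3·8^3 + 3·8^2 + 3·8 = 134219480; 134219480−1 = 134219479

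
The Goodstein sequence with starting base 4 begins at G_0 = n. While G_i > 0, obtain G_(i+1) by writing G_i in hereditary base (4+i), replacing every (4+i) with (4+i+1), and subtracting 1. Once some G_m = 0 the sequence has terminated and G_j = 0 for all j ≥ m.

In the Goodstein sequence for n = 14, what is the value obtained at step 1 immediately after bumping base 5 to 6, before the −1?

G_0 = 14. HB_4(14) = 3·4 + 2. Bump = 17. G_1 = 16.
G_1 = 16. HB_5(16) = 3·5 + 1. Bump = 19. G_2 = 18.

19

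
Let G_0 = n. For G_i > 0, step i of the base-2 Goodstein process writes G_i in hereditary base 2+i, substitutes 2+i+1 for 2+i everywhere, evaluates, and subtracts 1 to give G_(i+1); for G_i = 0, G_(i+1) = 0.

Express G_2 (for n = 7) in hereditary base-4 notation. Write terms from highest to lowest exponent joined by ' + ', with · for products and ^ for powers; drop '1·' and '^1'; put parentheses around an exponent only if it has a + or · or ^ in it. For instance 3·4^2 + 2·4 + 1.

step 0: 7 = 2^2 + 2 + 1; sub 3 for 2: 3^3 + 3 + 1; = 31; G_1 = 31−1 = 30
step 1: 30 = 3^3 + 3; sub 4 for 3: 4^4 + 4; = 260; G_2 = 260−1 = 259
step 2: 259 = 4^4 + 3; sub 5 for 4: 5^5 + 3; = 3128; G_3 = 3128−1 = 3127

4^4 + 3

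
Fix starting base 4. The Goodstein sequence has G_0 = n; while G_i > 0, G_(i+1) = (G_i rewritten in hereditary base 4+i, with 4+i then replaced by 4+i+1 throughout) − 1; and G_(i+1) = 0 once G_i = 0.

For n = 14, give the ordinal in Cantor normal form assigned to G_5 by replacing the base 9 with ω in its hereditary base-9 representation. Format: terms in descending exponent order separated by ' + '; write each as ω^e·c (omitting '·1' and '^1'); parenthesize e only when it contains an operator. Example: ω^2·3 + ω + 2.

i=0: 14 = 3·4 + 2 (b=4); 4→5: 3·5 + 2 = 17; 17−1 = 16
i=1: 16 = 3·5 + 1 (b=5); 5→6: 3·6 + 1 = 19; 19−1 = 18
i=2: 18 = 3·6 (b=6); 6→7: 3·7 = 21; 21−1 = 20
i=3: 20 = 2·7 + 6 (b=7); 7→8: 2·8 + 6 = 22; 22−1 = 21
i=4: 21 = 2·8 + 5 (b=8); 8→9: 2·9 + 5 = 23; 23−1 = 22

ω·2 + 4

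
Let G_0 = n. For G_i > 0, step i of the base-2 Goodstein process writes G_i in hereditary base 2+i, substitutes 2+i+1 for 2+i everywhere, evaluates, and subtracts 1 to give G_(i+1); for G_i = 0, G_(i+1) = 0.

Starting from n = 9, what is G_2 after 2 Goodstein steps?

i=0: 9 = 2^(2 + 1) + 1 (b=2); 2→3: 3^(3 + 1) + 1 = 82; 82−1 = 81
i=1: 81 = 3^(3 + 1) (b=3); 3→4: 4^(4 + 1) = 1024; 1024−1 = 1023
i=2: 1023 = 3·4^4 + 3·4^3 + 3·4^2 + 3·4 + 3 (b=4); 4→5: 3·5^5 + 3·5^3 + 3·5^2 + 3·5 + 3 = 9843; 9843−1 = 9842

1023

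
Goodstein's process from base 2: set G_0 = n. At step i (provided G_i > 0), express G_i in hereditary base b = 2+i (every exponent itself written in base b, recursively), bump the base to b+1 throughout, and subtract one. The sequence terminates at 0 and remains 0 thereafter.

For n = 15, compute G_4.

i=0: 15 = 2^(2 + 1) + 2^2 + 2 + 1 (b=2); 2→3: 3^(3 + 1) + 3^3 + 3 + 1 = 112; 112−1 = 111
i=1: 111 = 3^(3 + 1) + 3^3 + 3 (b=3); 3→4: 4^(4 + 1) + 4^4 + 4 = 1284; 1284−1 = 1283
i=2: 1283 = 4^(4 + 1) + 4^4 + 3 (b=4); 4→5: 5^(5 + 1) + 5^5 + 3 = 18753; 18753−1 = 18752
i=3: 18752 = 5^(5 + 1) + 5^5 + 2 (b=5); 5→6: 6^(6 + 1) + 6^6 + 2 = 326594; 326594−1 = 326593
i=4: 326593 = 6^(6 + 1) + 6^6 + 1 (b=6); 6→7: 7^(7 + 1) + 7^7 + 1 = 6588345; 6588345−1 = 6588344

326593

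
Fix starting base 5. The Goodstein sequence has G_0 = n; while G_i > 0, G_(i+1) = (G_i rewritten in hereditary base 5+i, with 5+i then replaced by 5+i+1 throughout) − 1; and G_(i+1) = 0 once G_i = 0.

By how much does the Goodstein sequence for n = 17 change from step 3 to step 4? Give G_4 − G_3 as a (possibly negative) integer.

1

(0) 17|_5 = 3·5 + 2 ↦ 3·6 + 2|_6 = 20 ⇒ 19
(1) 19|_6 = 3·6 + 1 ↦ 3·7 + 1|_7 = 22 ⇒ 21
(2) 21|_7 = 3·7 ↦ 3·8|_8 = 24 ⇒ 23
(3) 23|_8 = 2·8 + 7 ↦ 2·9 + 7|_9 = 25 ⇒ 24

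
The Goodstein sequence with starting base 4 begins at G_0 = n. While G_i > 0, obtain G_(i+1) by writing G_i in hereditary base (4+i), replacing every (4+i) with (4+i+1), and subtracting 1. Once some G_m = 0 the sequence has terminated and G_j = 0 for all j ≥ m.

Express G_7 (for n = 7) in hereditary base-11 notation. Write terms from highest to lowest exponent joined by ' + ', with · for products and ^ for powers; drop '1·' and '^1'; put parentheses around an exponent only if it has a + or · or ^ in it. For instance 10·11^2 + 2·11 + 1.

4

i=0: 7 = 4 + 3 (b=4); 4→5: 5 + 3 = 8; 8−1 = 7
i=1: 7 = 5 + 2 (b=5); 5→6: 6 + 2 = 8; 8−1 = 7
i=2: 7 = 6 + 1 (b=6); 6→7: 7 + 1 = 8; 8−1 = 7
i=3: 7 = 7 (b=7); 7→8: 8 = 8; 8−1 = 7
i=4: 7 = 7 (b=8); 8→9: 7 = 7; 7−1 = 6
i=5: 6 = 6 (b=9); 9→10: 6 = 6; 6−1 = 5
i=6: 5 = 5 (b=10); 10→11: 5 = 5; 5−1 = 4
i=7: 4 = 4 (b=11); 11→12: 4 = 4; 4−1 = 3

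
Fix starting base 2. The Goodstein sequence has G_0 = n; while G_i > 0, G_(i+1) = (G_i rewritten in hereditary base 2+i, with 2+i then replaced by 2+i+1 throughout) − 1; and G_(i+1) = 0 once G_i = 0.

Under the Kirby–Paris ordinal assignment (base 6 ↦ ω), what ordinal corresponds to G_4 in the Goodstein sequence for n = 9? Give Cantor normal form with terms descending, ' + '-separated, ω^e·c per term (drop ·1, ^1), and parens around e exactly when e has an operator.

ω^ω·3 + ω^3·3 + ω^2·3 + ω·3 + 1

(0) 9|_2 = 2^(2 + 1) + 1 ↦ 3^(3 + 1) + 1|_3 = 82 ⇒ 81
(1) 81|_3 = 3^(3 + 1) ↦ 4^(4 + 1)|_4 = 1024 ⇒ 1023
(2) 1023|_4 = 3·4^4 + 3·4^3 + 3·4^2 + 3·4 + 3 ↦ 3·5^5 + 3·5^3 + 3·5^2 + 3·5 + 3|_5 = 9843 ⇒ 9842
(3) 9842|_5 = 3·5^5 + 3·5^3 + 3·5^2 + 3·5 + 2 ↦ 3·6^6 + 3·6^3 + 3·6^2 + 3·6 + 2|_6 = 140744 ⇒ 140743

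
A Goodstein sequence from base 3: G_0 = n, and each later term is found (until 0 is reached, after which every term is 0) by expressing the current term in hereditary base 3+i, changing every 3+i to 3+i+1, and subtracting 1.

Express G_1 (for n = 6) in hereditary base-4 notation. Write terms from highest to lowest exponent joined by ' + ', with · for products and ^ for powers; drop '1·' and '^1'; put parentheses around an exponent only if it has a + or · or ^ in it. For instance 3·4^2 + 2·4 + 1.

4 + 3

base 3: 6 = 2·3; at 4: 2·4 = 8; next = 7
base 4: 7 = 4 + 3; at 5: 5 + 3 = 8; next = 7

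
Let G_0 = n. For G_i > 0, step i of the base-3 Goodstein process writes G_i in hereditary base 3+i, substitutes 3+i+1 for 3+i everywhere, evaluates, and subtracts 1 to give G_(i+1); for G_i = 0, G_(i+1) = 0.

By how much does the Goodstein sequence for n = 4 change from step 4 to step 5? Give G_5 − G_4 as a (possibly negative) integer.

-1

i=0: 4 = 3 + 1 (b=3); 3→4: 4 + 1 = 5; 5−1 = 4
i=1: 4 = 4 (b=4); 4→5: 5 = 5; 5−1 = 4
i=2: 4 = 4 (b=5); 5→6: 4 = 4; 4−1 = 3
i=3: 3 = 3 (b=6); 6→7: 3 = 3; 3−1 = 2
i=4: 2 = 2 (b=7); 7→8: 2 = 2; 2−1 = 1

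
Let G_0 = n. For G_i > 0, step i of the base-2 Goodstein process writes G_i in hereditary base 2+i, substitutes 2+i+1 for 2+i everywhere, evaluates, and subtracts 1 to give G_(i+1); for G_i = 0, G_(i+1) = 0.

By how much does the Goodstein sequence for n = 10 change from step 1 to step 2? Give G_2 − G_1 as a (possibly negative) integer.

[0] 10 ≡ 2^(2 + 1) + 2 (base 2). Lift 3: 84. −1: 83.
[1] 83 ≡ 3^(3 + 1) + 2 (base 3). Lift 4: 1026. −1: 1025.

942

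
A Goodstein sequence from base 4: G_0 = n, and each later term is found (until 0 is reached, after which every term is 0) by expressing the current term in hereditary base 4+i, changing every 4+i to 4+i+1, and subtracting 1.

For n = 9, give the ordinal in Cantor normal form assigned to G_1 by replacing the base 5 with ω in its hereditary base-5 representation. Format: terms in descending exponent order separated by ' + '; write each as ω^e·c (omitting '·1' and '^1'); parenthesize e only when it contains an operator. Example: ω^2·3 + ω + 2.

ω·2

G_0=9  [base 4] 2·4 + 1  →[4↦5]→  2·5 + 1 = 11  −1 ⇒ G_1=10
G_1=10  [base 5] 2·5  →[5↦6]→  2·6 = 12  −1 ⇒ G_2=11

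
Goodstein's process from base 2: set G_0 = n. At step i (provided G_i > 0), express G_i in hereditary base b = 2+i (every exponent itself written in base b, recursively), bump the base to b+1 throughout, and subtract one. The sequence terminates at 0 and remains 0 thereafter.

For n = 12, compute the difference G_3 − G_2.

i=0: 12 = 2^(2 + 1) + 2^2 (b=2); 2→3: 3^(3 + 1) + 3^3 = 108; 108−1 = 107
i=1: 107 = 3^(3 + 1) + 2·3^2 + 2·3 + 2 (b=3); 3→4: 4^(4 + 1) + 2·4^2 + 2·4 + 2 = 1066; 1066−1 = 1065
i=2: 1065 = 4^(4 + 1) + 2·4^2 + 2·4 + 1 (b=4); 4→5: 5^(5 + 1) + 2·5^2 + 2·5 + 1 = 15686; 15686−1 = 15685

14620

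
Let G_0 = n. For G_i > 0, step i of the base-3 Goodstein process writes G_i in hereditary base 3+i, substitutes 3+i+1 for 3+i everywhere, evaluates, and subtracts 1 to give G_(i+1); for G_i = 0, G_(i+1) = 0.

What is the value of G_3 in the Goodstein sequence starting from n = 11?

35

[0] 11 ≡ 3^2 + 2 (base 3). Lift 4: 18. −1: 17.
[1] 17 ≡ 4^2 + 1 (base 4). Lift 5: 26. −1: 25.
[2] 25 ≡ 5^2 (base 5). Lift 6: 36. −1: 35.
[3] 35 ≡ 5·6 + 5 (base 6). Lift 7: 40. −1: 39.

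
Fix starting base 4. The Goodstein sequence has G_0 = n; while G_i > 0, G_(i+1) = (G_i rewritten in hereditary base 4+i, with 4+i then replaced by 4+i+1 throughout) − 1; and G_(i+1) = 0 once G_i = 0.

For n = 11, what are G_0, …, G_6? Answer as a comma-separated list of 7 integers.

G_0=11  [base 4] 2·4 + 3  →[4↦5]→  2·5 + 3 = 13  −1 ⇒ G_1=12
G_1=12  [base 5] 2·5 + 2  →[5↦6]→  2·6 + 2 = 14  −1 ⇒ G_2=13
G_2=13  [base 6] 2·6 + 1  →[6↦7]→  2·7 + 1 = 15  −1 ⇒ G_3=14
G_3=14  [base 7] 2·7  →[7↦8]→  2·8 = 16  −1 ⇒ G_4=15
G_4=15  [base 8] 8 + 7  →[8↦9]→  9 + 7 = 16  −1 ⇒ G_5=15
G_5=15  [base 9] 9 + 6  →[9↦10]→  10 + 6 = 16  −1 ⇒ G_6=15

11, 12, 13, 14, 15, 15, 15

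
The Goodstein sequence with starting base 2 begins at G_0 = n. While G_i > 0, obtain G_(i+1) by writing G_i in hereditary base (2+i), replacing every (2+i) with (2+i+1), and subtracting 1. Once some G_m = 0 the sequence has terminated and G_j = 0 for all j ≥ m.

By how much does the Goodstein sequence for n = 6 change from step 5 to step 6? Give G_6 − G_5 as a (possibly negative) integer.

89204

6 —HB2→ 2^2 + 2 —bump→ 3^3 + 3 = 30 —(−1)→ 29
29 —HB3→ 3^3 + 2 —bump→ 4^4 + 2 = 258 —(−1)→ 257
257 —HB4→ 4^4 + 1 —bump→ 5^5 + 1 = 3126 —(−1)→ 3125
3125 —HB5→ 5^5 —bump→ 6^6 = 46656 —(−1)→ 46655
46655 —HB6→ 5·6^5 + 5·6^4 + 5·6^3 + 5·6^2 + 5·6 + 5 —bump→ 5·7^5 + 5·7^4 + 5·7^3 + 5·7^2 + 5·7 + 5 = 98040 —(−1)→ 98039
98039 —HB7→ 5·7^5 + 5·7^4 + 5·7^3 + 5·7^2 + 5·7 + 4 —bump→ 5·8^5 + 5·8^4 + 5·8^3 + 5·8^2 + 5·8 + 4 = 187244 —(−1)→ 187243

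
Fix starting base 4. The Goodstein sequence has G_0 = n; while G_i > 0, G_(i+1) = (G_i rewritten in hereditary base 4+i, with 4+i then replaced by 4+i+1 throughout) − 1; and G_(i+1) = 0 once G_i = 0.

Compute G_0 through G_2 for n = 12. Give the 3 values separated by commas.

[0] 12 ≡ 3·4 (base 4). Lift 5: 15. −1: 14.
[1] 14 ≡ 2·5 + 4 (base 5). Lift 6: 16. −1: 15.

12, 14, 15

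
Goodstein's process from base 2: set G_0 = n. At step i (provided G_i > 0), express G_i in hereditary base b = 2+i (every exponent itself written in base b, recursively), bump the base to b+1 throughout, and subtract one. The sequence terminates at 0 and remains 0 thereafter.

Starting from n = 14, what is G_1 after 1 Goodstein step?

(0) 14|_2 = 2^(2 + 1) + 2^2 + 2 ↦ 3^(3 + 1) + 3^3 + 3|_3 = 111 ⇒ 110
(1) 110|_3 = 3^(3 + 1) + 3^3 + 2 ↦ 4^(4 + 1) + 4^4 + 2|_4 = 1282 ⇒ 1281

110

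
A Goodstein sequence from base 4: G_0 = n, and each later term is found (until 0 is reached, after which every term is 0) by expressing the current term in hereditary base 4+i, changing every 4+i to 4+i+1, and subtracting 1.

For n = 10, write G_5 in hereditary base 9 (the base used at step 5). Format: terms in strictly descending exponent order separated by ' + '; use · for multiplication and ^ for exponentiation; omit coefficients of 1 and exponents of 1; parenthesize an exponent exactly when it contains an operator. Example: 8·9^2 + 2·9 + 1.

9 + 4

[0] 10 ≡ 2·4 + 2 (base 4). Lift 5: 12. −1: 11.
[1] 11 ≡ 2·5 + 1 (base 5). Lift 6: 13. −1: 12.
[2] 12 ≡ 2·6 (base 6). Lift 7: 14. −1: 13.
[3] 13 ≡ 7 + 6 (base 7). Lift 8: 14. −1: 13.
[4] 13 ≡ 8 + 5 (base 8). Lift 9: 14. −1: 13.
[5] 13 ≡ 9 + 4 (base 9). Lift 10: 14. −1: 13.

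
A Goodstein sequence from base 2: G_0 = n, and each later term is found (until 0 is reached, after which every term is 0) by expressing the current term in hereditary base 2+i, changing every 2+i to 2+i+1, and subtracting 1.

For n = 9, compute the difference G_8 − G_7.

base 2: 9 = 2^(2 + 1) + 1; at 3: 3^(3 + 1) + 1 = 82; next = 81
base 3: 81 = 3^(3 + 1); at 4: 4^(4 + 1) = 1024; next = 1023
base 4: 1023 = 3·4^4 + 3·4^3 + 3·4^2 + 3·4 + 3; at 5: 3·5^5 + 3·5^3 + 3·5^2 + 3·5 + 3 = 9843; next = 9842
base 5: 9842 = 3·5^5 + 3·5^3 + 3·5^2 + 3·5 + 2; at 6: 3·6^6 + 3·6^3 + 3·6^2 + 3·6 + 2 = 140744; next = 140743
base 6: 140743 = 3·6^6 + 3·6^3 + 3·6^2 + 3·6 + 1; at 7: 3·7^7 + 3·7^3 + 3·7^2 + 3·7 + 1 = 2471827; next = 2471826
base 7: 2471826 = 3·7^7 + 3·7^3 + 3·7^2 + 3·7; at 8: 3·8^8 + 3·8^3 + 3·8^2 + 3·8 = 50333400; next = 50333399
base 8: 50333399 = 3·8^8 + 3·8^3 + 3·8^2 + 2·8 + 7; at 9: 3·9^9 + 3·9^3 + 3·9^2 + 2·9 + 7 = 1162263922; next = 1162263921
base 9: 1162263921 = 3·9^9 + 3·9^3 + 3·9^2 + 2·9 + 6; at 10: 3·10^10 + 3·10^3 + 3·10^2 + 2·10 + 6 = 30000003326; next = 30000003325

28837739404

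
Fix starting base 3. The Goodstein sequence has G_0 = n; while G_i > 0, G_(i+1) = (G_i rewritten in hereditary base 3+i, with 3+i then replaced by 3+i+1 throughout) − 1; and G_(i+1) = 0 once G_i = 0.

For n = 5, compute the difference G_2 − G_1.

0

base 3: 5 = 3 + 2; at 4: 4 + 2 = 6; next = 5
base 4: 5 = 4 + 1; at 5: 5 + 1 = 6; next = 5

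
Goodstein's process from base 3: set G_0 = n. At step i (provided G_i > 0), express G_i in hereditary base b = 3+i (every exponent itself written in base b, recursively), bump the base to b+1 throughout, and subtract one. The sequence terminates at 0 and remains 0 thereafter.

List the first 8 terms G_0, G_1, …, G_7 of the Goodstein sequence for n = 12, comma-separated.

i=0: 12 = 3^2 + 3 (b=3); 3→4: 4^2 + 4 = 20; 20−1 = 19
i=1: 19 = 4^2 + 3 (b=4); 4→5: 5^2 + 3 = 28; 28−1 = 27
i=2: 27 = 5^2 + 2 (b=5); 5→6: 6^2 + 2 = 38; 38−1 = 37
i=3: 37 = 6^2 + 1 (b=6); 6→7: 7^2 + 1 = 50; 50−1 = 49
i=4: 49 = 7^2 (b=7); 7→8: 8^2 = 64; 64−1 = 63
i=5: 63 = 7·8 + 7 (b=8); 8→9: 7·9 + 7 = 70; 70−1 = 69
i=6: 69 = 7·9 + 6 (b=9); 9→10: 7·10 + 6 = 76; 76−1 = 75

12, 19, 27, 37, 49, 63, 69, 75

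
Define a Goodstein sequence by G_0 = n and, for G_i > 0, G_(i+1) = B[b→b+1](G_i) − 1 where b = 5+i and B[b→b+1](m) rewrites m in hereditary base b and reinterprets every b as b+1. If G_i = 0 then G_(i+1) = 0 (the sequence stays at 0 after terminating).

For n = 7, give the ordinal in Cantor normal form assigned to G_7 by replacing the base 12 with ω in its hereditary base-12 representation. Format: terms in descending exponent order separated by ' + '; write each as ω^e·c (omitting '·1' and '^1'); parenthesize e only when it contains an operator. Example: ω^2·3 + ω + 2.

base 5: 7 = 5 + 2; at 6: 6 + 2 = 8; next = 7
base 6: 7 = 6 + 1; at 7: 7 + 1 = 8; next = 7
base 7: 7 = 7; at 8: 8 = 8; next = 7
base 8: 7 = 7; at 9: 7 = 7; next = 6
base 9: 6 = 6; at 10: 6 = 6; next = 5
base 10: 5 = 5; at 11: 5 = 5; next = 4
base 11: 4 = 4; at 12: 4 = 4; next = 3
base 12: 3 = 3; at 13: 3 = 3; next = 2

3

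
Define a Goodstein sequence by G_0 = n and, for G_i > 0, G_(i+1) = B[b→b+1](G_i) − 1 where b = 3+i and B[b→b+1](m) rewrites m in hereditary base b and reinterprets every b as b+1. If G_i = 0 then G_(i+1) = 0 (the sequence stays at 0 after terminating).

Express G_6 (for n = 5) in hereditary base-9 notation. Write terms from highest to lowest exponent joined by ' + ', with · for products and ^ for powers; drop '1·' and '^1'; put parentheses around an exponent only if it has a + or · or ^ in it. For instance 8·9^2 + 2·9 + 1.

2

G_0 = 5. HB_3(5) = 3 + 2. Bump = 6. G_1 = 5.
G_1 = 5. HB_4(5) = 4 + 1. Bump = 6. G_2 = 5.
G_2 = 5. HB_5(5) = 5. Bump = 6. G_3 = 5.
G_3 = 5. HB_6(5) = 5. Bump = 5. G_4 = 4.
G_4 = 4. HB_7(4) = 4. Bump = 4. G_5 = 3.
G_5 = 3. HB_8(3) = 3. Bump = 3. G_6 = 2.
G_6 = 2. HB_9(2) = 2. Bump = 2. G_7 = 1.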